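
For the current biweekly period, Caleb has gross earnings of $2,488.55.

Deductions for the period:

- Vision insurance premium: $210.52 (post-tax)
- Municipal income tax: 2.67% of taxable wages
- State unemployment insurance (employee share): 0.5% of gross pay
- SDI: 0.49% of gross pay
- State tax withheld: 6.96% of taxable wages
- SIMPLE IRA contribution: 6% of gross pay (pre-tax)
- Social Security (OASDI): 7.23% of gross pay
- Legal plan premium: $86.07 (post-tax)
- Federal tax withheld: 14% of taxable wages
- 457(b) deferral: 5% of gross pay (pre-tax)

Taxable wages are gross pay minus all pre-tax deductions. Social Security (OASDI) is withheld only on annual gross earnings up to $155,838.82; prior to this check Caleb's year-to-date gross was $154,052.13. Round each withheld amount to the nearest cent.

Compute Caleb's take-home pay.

$1,241.05

SIMPLE IRA contribution: $2,488.55 × 0.06 = $149.31
457(b) deferral: $2,488.55 × 0.05 = $124.43
Pre-tax total = $149.31 + $124.43 = $273.74
Taxable wages = $2,488.55 − $273.74 = $2,214.81
Municipal income tax: $2,214.81 × 0.0267 = $59.14
Federal tax withheld: $2,214.81 × 0.14 = $310.07
State tax withheld: $2,214.81 × 0.0696 = $154.15
SDI: $2,488.55 × 0.0049 = $12.19
State unemployment insurance (employee share): $2,488.55 × 0.005 = $12.44
Social Security (OASDI): only $155,838.82 − $154,052.13 = $1,786.69 of this check is subject → $1,786.69 × 0.0723 = $129.18
Vision insurance premium: $210.52
Legal plan premium: $86.07
Total deductions = $149.31 + $124.43 + $59.14 + $310.07 + $154.15 + $12.19 + $12.44 + $129.18 + $210.52 + $86.07 = $1,247.50
Net pay = $2,488.55 − $1,247.50 = $1,241.05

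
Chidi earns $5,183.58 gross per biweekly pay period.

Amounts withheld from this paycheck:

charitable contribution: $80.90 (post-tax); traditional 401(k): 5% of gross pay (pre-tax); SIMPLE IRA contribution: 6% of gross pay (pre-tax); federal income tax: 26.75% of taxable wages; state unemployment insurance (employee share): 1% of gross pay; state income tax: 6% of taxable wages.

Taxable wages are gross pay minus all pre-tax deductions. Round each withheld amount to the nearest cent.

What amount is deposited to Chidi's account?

SIMPLE IRA contribution: $5,183.58 × 0.06 = $311.01
Traditional 401(k): $5,183.58 × 0.05 = $259.18
Pre-tax total = $311.01 + $259.18 = $570.19
Taxable wages = $5,183.58 − $570.19 = $4,613.39
Federal income tax: $4,613.39 × 0.2675 = $1,234.08
State income tax: $4,613.39 × 0.06 = $276.80
State unemployment insurance (employee share): $5,183.58 × 0.01 = $51.84
Charitable contribution: $80.90
Total deductions = $311.01 + $259.18 + $1,234.08 + $276.80 + $51.84 + $80.90 = $2,213.81
Net pay = $5,183.58 − $2,213.81 = $2,969.77

$2,969.77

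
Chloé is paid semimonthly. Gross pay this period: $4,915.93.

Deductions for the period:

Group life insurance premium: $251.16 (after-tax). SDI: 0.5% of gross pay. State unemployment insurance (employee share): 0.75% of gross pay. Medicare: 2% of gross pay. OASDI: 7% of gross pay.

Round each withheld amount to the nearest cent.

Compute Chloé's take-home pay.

$4,160.88

Medicare: $4,915.93 × 0.02 = $98.32
State unemployment insurance (employee share): $4,915.93 × 0.0075 = $36.87
SDI: $4,915.93 × 0.005 = $24.58
OASDI: $4,915.93 × 0.07 = $344.12
Group life insurance premium: $251.16
Total deductions = $98.32 + $36.87 + $24.58 + $344.12 + $251.16 = $755.05
Net pay = $4,915.93 − $755.05 = $4,160.88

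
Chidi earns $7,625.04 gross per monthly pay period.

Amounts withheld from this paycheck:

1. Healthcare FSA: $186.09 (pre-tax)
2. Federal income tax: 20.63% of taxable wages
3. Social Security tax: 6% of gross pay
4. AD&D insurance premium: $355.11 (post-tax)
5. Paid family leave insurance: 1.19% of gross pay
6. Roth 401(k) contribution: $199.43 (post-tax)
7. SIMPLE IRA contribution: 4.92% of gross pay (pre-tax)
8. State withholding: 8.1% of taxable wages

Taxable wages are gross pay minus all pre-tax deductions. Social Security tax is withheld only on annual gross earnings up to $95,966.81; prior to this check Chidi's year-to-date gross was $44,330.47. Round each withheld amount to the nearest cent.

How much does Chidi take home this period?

$3,931.59

Healthcare FSA: $186.09
SIMPLE IRA contribution: $7,625.04 × 0.0492 = $375.15
Pre-tax total = $186.09 + $375.15 = $561.24
Taxable wages = $7,625.04 − $561.24 = $7,063.80
Federal income tax: $7,063.80 × 0.2063 = $1,457.26
State withholding: $7,063.80 × 0.081 = $572.17
Social Security tax: cap not yet reached, full $7,625.04 is subject → $7,625.04 × 0.06 = $457.50
Paid family leave insurance: $7,625.04 × 0.0119 = $90.74
Roth 401(k) contribution: $199.43
AD&D insurance premium: $355.11
Total deductions = $186.09 + $375.15 + $1,457.26 + $572.17 + $457.50 + $90.74 + $199.43 + $355.11 = $3,693.45
Net pay = $7,625.04 − $3,693.45 = $3,931.59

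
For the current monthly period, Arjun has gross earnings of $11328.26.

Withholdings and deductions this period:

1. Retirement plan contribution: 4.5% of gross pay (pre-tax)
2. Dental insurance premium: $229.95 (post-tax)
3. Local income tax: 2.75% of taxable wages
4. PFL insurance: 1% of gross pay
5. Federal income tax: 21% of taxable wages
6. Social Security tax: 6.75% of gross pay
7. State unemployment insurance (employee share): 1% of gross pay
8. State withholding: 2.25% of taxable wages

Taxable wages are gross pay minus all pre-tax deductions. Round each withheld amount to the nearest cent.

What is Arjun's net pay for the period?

Retirement plan contribution: $11328.26 × 0.045 = $509.77
Taxable wages = $11328.26 − $509.77 = $10818.49
State withholding: $10818.49 × 0.0225 = $243.42
Federal income tax: $10818.49 × 0.21 = $2271.88
Local income tax: $10818.49 × 0.0275 = $297.51
Social Security tax: $11328.26 × 0.0675 = $764.66
State unemployment insurance (employee share): $11328.26 × 0.01 = $113.28
PFL insurance: $11328.26 × 0.01 = $113.28
Dental insurance premium: $229.95
Total deductions = $509.77 + $243.42 + $2271.88 + $297.51 + $764.66 + $113.28 + $113.28 + $229.95 = $4543.75
Net pay = $11328.26 − $4543.75 = $6784.51

$6784.51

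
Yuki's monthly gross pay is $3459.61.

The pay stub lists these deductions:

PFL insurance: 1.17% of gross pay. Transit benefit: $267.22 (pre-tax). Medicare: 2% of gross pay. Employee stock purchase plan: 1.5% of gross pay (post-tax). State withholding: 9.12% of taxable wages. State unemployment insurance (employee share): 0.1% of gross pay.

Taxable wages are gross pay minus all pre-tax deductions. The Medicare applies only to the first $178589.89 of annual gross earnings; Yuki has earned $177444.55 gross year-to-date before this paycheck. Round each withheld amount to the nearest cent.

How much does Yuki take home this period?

Transit benefit: $267.22
Taxable wages = $3459.61 − $267.22 = $3192.39
State withholding: $3192.39 × 0.0912 = $291.15
PFL insurance: $3459.61 × 0.0117 = $40.48
State unemployment insurance (employee share): $3459.61 × 0.001 = $3.46
Medicare: only $178589.89 − $177444.55 = $1145.34 of this check is subject → $1145.34 × 0.02 = $22.91
Employee stock purchase plan: $3459.61 × 0.015 = $51.89
Total deductions = $267.22 + $291.15 + $40.48 + $3.46 + $22.91 + $51.89 = $677.11
Net pay = $3459.61 − $677.11 = $2782.50

$2782.50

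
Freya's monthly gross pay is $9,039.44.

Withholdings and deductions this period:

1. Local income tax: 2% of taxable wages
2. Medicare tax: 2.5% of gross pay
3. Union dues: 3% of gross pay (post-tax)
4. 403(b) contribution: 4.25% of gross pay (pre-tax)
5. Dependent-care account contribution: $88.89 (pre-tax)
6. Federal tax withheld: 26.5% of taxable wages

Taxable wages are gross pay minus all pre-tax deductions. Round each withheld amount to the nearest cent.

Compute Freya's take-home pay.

$5,627.78

403(b) contribution: $9,039.44 × 0.0425 = $384.18
Dependent-care account contribution: $88.89
Pre-tax total = $384.18 + $88.89 = $473.07
Taxable wages = $9,039.44 − $473.07 = $8,566.37
Local income tax: $8,566.37 × 0.02 = $171.33
Federal tax withheld: $8,566.37 × 0.265 = $2,270.09
Medicare tax: $9,039.44 × 0.025 = $225.99
Union dues: $9,039.44 × 0.03 = $271.18
Total deductions = $384.18 + $88.89 + $171.33 + $2,270.09 + $225.99 + $271.18 = $3,411.66
Net pay = $9,039.44 − $3,411.66 = $5,627.78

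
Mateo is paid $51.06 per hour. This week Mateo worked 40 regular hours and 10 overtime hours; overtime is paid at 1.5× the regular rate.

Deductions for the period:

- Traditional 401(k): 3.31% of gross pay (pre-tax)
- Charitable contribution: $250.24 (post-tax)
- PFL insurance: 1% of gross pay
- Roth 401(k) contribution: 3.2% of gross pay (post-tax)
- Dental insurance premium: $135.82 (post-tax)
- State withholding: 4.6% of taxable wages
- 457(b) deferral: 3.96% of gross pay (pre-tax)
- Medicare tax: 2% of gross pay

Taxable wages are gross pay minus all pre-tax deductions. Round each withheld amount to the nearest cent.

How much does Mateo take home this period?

Regular pay: 40 × $51.06 = $2,042.40
Overtime pay: 10 × $51.06 × 1.5 = $765.90
Gross pay = $2,042.40 + $765.90 = $2,808.30
Traditional 401(k): $2,808.30 × 0.0331 = $92.95
457(b) deferral: $2,808.30 × 0.0396 = $111.21
Pre-tax total = $92.95 + $111.21 = $204.16
Taxable wages = $2,808.30 − $204.16 = $2,604.14
State withholding: $2,604.14 × 0.046 = $119.79
PFL insurance: $2,808.30 × 0.01 = $28.08
Medicare tax: $2,808.30 × 0.02 = $56.17
Dental insurance premium: $135.82
Roth 401(k) contribution: $2,808.30 × 0.032 = $89.87
Charitable contribution: $250.24
Total deductions = $92.95 + $111.21 + $119.79 + $28.08 + $56.17 + $135.82 + $89.87 + $250.24 = $884.13
Net pay = $2,808.30 − $884.13 = $1,924.17

$1,924.17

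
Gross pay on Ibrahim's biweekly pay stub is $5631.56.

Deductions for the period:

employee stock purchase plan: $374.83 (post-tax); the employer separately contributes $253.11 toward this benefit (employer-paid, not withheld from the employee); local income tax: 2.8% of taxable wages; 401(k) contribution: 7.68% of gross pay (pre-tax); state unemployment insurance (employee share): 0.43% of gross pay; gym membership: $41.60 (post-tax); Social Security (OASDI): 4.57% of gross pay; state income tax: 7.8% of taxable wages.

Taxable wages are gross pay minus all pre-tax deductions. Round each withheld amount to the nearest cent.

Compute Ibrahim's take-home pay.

$3949.95

401(k) contribution: $5631.56 × 0.0768 = $432.50
Taxable wages = $5631.56 − $432.50 = $5199.06
State income tax: $5199.06 × 0.078 = $405.53
Local income tax: $5199.06 × 0.028 = $145.57
State unemployment insurance (employee share): $5631.56 × 0.0043 = $24.22
Social Security (OASDI): $5631.56 × 0.0457 = $257.36
Gym membership: $41.60
Employee stock purchase plan: $374.83
(Employer's $253.11 toward employee stock purchase plan is not withheld from the employee.)
Total deductions = $432.50 + $405.53 + $145.57 + $24.22 + $257.36 + $41.60 + $374.83 = $1681.61
Net pay = $5631.56 − $1681.61 = $3949.95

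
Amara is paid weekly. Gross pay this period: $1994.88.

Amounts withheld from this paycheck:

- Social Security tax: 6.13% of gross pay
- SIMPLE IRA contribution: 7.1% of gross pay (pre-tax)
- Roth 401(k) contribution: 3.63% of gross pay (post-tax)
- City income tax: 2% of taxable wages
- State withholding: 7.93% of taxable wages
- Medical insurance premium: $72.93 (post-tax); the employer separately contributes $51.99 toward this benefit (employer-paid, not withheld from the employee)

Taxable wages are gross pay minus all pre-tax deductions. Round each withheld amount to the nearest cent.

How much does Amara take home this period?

$1401.59

SIMPLE IRA contribution: $1994.88 × 0.071 = $141.64
Taxable wages = $1994.88 − $141.64 = $1853.24
City income tax: $1853.24 × 0.02 = $37.06
State withholding: $1853.24 × 0.0793 = $146.96
Social Security tax: $1994.88 × 0.0613 = $122.29
Medical insurance premium: $72.93
Roth 401(k) contribution: $1994.88 × 0.0363 = $72.41
(Employer's $51.99 toward medical insurance premium is not withheld from the employee.)
Total deductions = $141.64 + $37.06 + $146.96 + $122.29 + $72.93 + $72.41 = $593.29
Net pay = $1994.88 − $593.29 = $1401.59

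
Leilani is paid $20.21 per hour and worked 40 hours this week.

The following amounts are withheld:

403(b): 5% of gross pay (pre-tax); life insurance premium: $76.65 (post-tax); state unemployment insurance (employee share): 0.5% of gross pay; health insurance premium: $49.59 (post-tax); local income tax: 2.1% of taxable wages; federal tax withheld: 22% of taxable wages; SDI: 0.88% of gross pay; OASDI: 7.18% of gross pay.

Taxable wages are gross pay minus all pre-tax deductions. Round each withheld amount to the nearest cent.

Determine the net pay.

Gross pay: 40 × $20.21 = $808.40
403(b): $808.40 × 0.05 = $40.42
Taxable wages = $808.40 − $40.42 = $767.98
Federal tax withheld: $767.98 × 0.22 = $168.96
Local income tax: $767.98 × 0.021 = $16.13
State unemployment insurance (employee share): $808.40 × 0.005 = $4.04
OASDI: $808.40 × 0.0718 = $58.04
SDI: $808.40 × 0.0088 = $7.11
Health insurance premium: $49.59
Life insurance premium: $76.65
Total deductions = $40.42 + $168.96 + $16.13 + $4.04 + $58.04 + $7.11 + $49.59 + $76.65 = $420.94
Net pay = $808.40 − $420.94 = $387.46

$387.46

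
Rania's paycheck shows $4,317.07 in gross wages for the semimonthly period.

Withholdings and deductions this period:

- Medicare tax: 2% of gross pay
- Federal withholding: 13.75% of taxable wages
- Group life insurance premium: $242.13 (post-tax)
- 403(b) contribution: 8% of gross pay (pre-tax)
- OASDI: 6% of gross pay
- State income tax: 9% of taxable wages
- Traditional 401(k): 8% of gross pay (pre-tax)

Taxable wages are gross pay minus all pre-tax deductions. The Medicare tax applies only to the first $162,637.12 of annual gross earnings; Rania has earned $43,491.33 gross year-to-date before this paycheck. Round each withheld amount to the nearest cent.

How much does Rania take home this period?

$2,213.85

403(b) contribution: $4,317.07 × 0.08 = $345.37
Traditional 401(k): $4,317.07 × 0.08 = $345.37
Pre-tax total = $345.37 + $345.37 = $690.74
Taxable wages = $4,317.07 − $690.74 = $3,626.33
State income tax: $3,626.33 × 0.09 = $326.37
Federal withholding: $3,626.33 × 0.1375 = $498.62
OASDI: $4,317.07 × 0.06 = $259.02
Medicare tax: cap not yet reached, full $4,317.07 is subject → $4,317.07 × 0.02 = $86.34
Group life insurance premium: $242.13
Total deductions = $345.37 + $345.37 + $326.37 + $498.62 + $259.02 + $86.34 + $242.13 = $2,103.22
Net pay = $4,317.07 − $2,103.22 = $2,213.85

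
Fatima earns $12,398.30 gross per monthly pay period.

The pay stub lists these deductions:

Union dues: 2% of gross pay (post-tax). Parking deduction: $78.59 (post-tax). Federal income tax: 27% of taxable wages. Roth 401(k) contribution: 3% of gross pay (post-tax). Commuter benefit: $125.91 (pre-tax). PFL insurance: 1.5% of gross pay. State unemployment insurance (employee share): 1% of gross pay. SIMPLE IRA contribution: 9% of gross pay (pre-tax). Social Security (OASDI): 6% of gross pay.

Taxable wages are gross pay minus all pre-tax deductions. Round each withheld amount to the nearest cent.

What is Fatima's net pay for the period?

$6,391.91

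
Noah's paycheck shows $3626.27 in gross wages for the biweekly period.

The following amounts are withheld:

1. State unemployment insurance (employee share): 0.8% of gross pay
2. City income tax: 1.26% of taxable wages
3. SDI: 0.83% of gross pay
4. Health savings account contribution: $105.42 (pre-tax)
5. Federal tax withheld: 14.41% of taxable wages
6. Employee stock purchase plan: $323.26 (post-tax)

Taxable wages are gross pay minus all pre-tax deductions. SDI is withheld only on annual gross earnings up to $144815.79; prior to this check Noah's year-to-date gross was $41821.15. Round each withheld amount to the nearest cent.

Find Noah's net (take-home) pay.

$2586.77

Health savings account contribution: $105.42
Taxable wages = $3626.27 − $105.42 = $3520.85
City income tax: $3520.85 × 0.0126 = $44.36
Federal tax withheld: $3520.85 × 0.1441 = $507.35
SDI: cap not yet reached, full $3626.27 is subject → $3626.27 × 0.0083 = $30.10
State unemployment insurance (employee share): $3626.27 × 0.008 = $29.01
Employee stock purchase plan: $323.26
Total deductions = $105.42 + $44.36 + $507.35 + $30.10 + $29.01 + $323.26 = $1039.50
Net pay = $3626.27 − $1039.50 = $2586.77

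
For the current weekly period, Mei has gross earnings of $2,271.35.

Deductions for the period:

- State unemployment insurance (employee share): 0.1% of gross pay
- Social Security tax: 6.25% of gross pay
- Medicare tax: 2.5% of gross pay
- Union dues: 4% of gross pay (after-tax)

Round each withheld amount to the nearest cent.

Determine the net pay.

State unemployment insurance (employee share): $2,271.35 × 0.001 = $2.27
Medicare tax: $2,271.35 × 0.025 = $56.78
Social Security tax: $2,271.35 × 0.0625 = $141.96
Union dues: $2,271.35 × 0.04 = $90.85
Total deductions = $2.27 + $56.78 + $141.96 + $90.85 = $291.86
Net pay = $2,271.35 − $291.86 = $1,979.49

$1,979.49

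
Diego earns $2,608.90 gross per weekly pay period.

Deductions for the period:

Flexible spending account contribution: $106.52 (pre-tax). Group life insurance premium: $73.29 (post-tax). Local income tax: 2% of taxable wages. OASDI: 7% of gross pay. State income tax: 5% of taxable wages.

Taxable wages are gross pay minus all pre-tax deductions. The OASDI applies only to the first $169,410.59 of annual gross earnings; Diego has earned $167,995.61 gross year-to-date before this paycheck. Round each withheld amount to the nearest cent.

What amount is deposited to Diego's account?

$2,154.87

Flexible spending account contribution: $106.52
Taxable wages = $2,608.90 − $106.52 = $2,502.38
State income tax: $2,502.38 × 0.05 = $125.12
Local income tax: $2,502.38 × 0.02 = $50.05
OASDI: only $169,410.59 − $167,995.61 = $1,414.98 of this check is subject → $1,414.98 × 0.07 = $99.05
Group life insurance premium: $73.29
Total deductions = $106.52 + $125.12 + $50.05 + $99.05 + $73.29 = $454.03
Net pay = $2,608.90 − $454.03 = $2,154.87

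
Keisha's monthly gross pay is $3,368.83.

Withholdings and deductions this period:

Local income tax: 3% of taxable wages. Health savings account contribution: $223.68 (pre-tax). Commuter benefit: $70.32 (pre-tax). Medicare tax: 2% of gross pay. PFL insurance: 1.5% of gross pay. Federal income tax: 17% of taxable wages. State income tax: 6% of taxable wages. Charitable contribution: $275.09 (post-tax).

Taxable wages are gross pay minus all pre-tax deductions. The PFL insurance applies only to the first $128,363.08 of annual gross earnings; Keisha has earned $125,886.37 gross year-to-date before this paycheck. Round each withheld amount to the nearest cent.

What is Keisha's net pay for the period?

$1,895.76

Commuter benefit: $70.32
Health savings account contribution: $223.68
Pre-tax total = $70.32 + $223.68 = $294.00
Taxable wages = $3,368.83 − $294.00 = $3,074.83
Local income tax: $3,074.83 × 0.03 = $92.24
Federal income tax: $3,074.83 × 0.17 = $522.72
State income tax: $3,074.83 × 0.06 = $184.49
PFL insurance: only $128,363.08 − $125,886.37 = $2,476.71 of this check is subject → $2,476.71 × 0.015 = $37.15
Medicare tax: $3,368.83 × 0.02 = $67.38
Charitable contribution: $275.09
Total deductions = $70.32 + $223.68 + $92.24 + $522.72 + $184.49 + $37.15 + $67.38 + $275.09 = $1,473.07
Net pay = $3,368.83 − $1,473.07 = $1,895.76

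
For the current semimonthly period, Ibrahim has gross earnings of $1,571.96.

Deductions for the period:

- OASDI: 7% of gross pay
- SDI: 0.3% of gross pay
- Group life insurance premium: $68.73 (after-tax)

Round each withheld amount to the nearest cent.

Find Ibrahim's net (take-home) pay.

$1,388.47

OASDI: $1,571.96 × 0.07 = $110.04
SDI: $1,571.96 × 0.003 = $4.72
Group life insurance premium: $68.73
Total deductions = $110.04 + $4.72 + $68.73 = $183.49
Net pay = $1,571.96 − $183.49 = $1,388.47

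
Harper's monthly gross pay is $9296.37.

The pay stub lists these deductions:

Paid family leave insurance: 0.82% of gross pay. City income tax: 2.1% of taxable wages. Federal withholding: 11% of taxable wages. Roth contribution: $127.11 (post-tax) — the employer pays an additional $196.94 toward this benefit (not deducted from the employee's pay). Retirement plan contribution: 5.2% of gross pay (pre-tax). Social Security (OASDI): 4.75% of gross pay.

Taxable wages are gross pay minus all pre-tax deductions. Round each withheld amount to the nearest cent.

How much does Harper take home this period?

Retirement plan contribution: $9296.37 × 0.052 = $483.41
Taxable wages = $9296.37 − $483.41 = $8812.96
City income tax: $8812.96 × 0.021 = $185.07
Federal withholding: $8812.96 × 0.11 = $969.43
Social Security (OASDI): $9296.37 × 0.0475 = $441.58
Paid family leave insurance: $9296.37 × 0.0082 = $76.23
Roth contribution: $127.11
(Employer's $196.94 toward Roth contribution is not withheld from the employee.)
Total deductions = $483.41 + $185.07 + $969.43 + $441.58 + $76.23 + $127.11 = $2282.83
Net pay = $9296.37 − $2282.83 = $7013.54

$7013.54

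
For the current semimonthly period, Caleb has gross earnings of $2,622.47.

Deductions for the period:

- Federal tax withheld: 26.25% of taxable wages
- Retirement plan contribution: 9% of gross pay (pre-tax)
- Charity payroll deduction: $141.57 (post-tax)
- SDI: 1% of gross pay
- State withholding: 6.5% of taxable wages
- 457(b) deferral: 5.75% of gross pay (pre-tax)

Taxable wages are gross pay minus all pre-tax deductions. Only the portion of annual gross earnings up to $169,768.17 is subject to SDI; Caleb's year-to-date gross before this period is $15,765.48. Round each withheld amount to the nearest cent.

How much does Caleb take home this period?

$1,335.69

457(b) deferral: $2,622.47 × 0.0575 = $150.79
Retirement plan contribution: $2,622.47 × 0.09 = $236.02
Pre-tax total = $150.79 + $236.02 = $386.81
Taxable wages = $2,622.47 − $386.81 = $2,235.66
State withholding: $2,235.66 × 0.065 = $145.32
Federal tax withheld: $2,235.66 × 0.2625 = $586.86
SDI: cap not yet reached, full $2,622.47 is subject → $2,622.47 × 0.01 = $26.22
Charity payroll deduction: $141.57
Total deductions = $150.79 + $236.02 + $145.32 + $586.86 + $26.22 + $141.57 = $1,286.78
Net pay = $2,622.47 − $1,286.78 = $1,335.69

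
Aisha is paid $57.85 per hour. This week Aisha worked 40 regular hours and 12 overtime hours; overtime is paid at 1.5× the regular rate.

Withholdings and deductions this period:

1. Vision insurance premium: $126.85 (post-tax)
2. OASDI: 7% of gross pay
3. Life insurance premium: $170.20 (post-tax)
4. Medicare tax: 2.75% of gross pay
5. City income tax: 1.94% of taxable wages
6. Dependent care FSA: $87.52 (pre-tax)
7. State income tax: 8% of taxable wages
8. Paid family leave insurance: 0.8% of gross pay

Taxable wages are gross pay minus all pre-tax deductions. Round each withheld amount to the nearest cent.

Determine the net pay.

Regular pay: 40 × $57.85 = $2,314.00
Overtime pay: 12 × $57.85 × 1.5 = $1,041.30
Gross pay = $2,314.00 + $1,041.30 = $3,355.30
Dependent care FSA: $87.52
Taxable wages = $3,355.30 − $87.52 = $3,267.78
State income tax: $3,267.78 × 0.08 = $261.42
City income tax: $3,267.78 × 0.0194 = $63.39
Medicare tax: $3,355.30 × 0.0275 = $92.27
Paid family leave insurance: $3,355.30 × 0.008 = $26.84
OASDI: $3,355.30 × 0.07 = $234.87
Vision insurance premium: $126.85
Life insurance premium: $170.20
Total deductions = $87.52 + $261.42 + $63.39 + $92.27 + $26.84 + $234.87 + $126.85 + $170.20 = $1,063.36
Net pay = $3,355.30 − $1,063.36 = $2,291.94

$2,291.94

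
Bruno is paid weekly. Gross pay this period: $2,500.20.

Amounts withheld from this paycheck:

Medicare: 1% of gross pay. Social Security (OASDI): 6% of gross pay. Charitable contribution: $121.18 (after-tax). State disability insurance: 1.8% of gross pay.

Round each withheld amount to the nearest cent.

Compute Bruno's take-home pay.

Medicare: $2,500.20 × 0.01 = $25.00
State disability insurance: $2,500.20 × 0.018 = $45.00
Social Security (OASDI): $2,500.20 × 0.06 = $150.01
Charitable contribution: $121.18
Total deductions = $25.00 + $45.00 + $150.01 + $121.18 = $341.19
Net pay = $2,500.20 − $341.19 = $2,159.01

$2,159.01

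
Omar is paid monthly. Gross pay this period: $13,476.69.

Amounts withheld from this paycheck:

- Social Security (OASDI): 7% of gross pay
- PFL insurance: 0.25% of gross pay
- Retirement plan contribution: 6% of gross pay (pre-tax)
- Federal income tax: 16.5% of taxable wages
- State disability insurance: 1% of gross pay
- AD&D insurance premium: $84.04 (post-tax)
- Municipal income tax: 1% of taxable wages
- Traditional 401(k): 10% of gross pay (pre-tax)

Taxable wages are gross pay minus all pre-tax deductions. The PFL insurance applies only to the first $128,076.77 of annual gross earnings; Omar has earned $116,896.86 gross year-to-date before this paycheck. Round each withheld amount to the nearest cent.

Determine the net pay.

$8,149.22

Retirement plan contribution: $13,476.69 × 0.06 = $808.60
Traditional 401(k): $13,476.69 × 0.1 = $1,347.67
Pre-tax total = $808.60 + $1,347.67 = $2,156.27
Taxable wages = $13,476.69 − $2,156.27 = $11,320.42
Federal income tax: $11,320.42 × 0.165 = $1,867.87
Municipal income tax: $11,320.42 × 0.01 = $113.20
State disability insurance: $13,476.69 × 0.01 = $134.77
PFL insurance: only $128,076.77 − $116,896.86 = $11,179.91 of this check is subject → $11,179.91 × 0.0025 = $27.95
Social Security (OASDI): $13,476.69 × 0.07 = $943.37
AD&D insurance premium: $84.04
Total deductions = $808.60 + $1,347.67 + $1,867.87 + $113.20 + $134.77 + $27.95 + $943.37 + $84.04 = $5,327.47
Net pay = $13,476.69 − $5,327.47 = $8,149.22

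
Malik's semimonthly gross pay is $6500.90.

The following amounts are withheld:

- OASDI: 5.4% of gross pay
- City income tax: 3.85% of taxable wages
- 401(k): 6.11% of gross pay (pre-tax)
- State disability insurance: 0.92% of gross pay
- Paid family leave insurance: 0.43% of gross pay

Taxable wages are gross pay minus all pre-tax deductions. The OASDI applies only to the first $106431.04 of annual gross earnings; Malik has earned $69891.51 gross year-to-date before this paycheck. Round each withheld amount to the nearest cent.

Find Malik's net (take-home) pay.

401(k): $6500.90 × 0.0611 = $397.20
Taxable wages = $6500.90 − $397.20 = $6103.70
City income tax: $6103.70 × 0.0385 = $234.99
State disability insurance: $6500.90 × 0.0092 = $59.81
Paid family leave insurance: $6500.90 × 0.0043 = $27.95
OASDI: cap not yet reached, full $6500.90 is subject → $6500.90 × 0.054 = $351.05
Total deductions = $397.20 + $234.99 + $59.81 + $27.95 + $351.05 = $1071.00
Net pay = $6500.90 − $1071.00 = $5429.90

$5429.90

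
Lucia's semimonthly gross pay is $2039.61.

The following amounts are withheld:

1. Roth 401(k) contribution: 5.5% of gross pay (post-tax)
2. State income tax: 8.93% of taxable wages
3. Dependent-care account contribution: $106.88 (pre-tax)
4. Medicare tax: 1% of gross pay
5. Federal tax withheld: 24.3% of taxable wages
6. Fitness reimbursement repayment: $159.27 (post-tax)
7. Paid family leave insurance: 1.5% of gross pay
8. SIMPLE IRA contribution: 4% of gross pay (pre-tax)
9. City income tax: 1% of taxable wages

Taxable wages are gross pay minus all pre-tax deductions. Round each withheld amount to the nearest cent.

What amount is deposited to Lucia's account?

Dependent-care account contribution: $106.88
SIMPLE IRA contribution: $2039.61 × 0.04 = $81.58
Pre-tax total = $106.88 + $81.58 = $188.46
Taxable wages = $2039.61 − $188.46 = $1851.15
Federal tax withheld: $1851.15 × 0.243 = $449.83
State income tax: $1851.15 × 0.0893 = $165.31
City income tax: $1851.15 × 0.01 = $18.51
Paid family leave insurance: $2039.61 × 0.015 = $30.59
Medicare tax: $2039.61 × 0.01 = $20.40
Fitness reimbursement repayment: $159.27
Roth 401(k) contribution: $2039.61 × 0.055 = $112.18
Total deductions = $106.88 + $81.58 + $449.83 + $165.31 + $18.51 + $30.59 + $20.40 + $159.27 + $112.18 = $1144.55
Net pay = $2039.61 − $1144.55 = $895.06

$895.06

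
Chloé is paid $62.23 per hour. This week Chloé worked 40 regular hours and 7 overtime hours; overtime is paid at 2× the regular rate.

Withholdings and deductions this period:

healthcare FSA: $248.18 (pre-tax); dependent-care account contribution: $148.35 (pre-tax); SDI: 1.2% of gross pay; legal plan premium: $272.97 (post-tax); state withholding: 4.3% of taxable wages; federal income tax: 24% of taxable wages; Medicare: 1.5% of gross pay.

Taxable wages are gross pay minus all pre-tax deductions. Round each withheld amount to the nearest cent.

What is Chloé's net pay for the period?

Regular pay: 40 × $62.23 = $2489.20
Overtime pay: 7 × $62.23 × 2 = $871.22
Gross pay = $2489.20 + $871.22 = $3360.42
Healthcare FSA: $248.18
Dependent-care account contribution: $148.35
Pre-tax total = $248.18 + $148.35 = $396.53
Taxable wages = $3360.42 − $396.53 = $2963.89
Federal income tax: $2963.89 × 0.24 = $711.33
State withholding: $2963.89 × 0.043 = $127.45
SDI: $3360.42 × 0.012 = $40.33
Medicare: $3360.42 × 0.015 = $50.41
Legal plan premium: $272.97
Total deductions = $248.18 + $148.35 + $711.33 + $127.45 + $40.33 + $50.41 + $272.97 = $1599.02
Net pay = $3360.42 − $1599.02 = $1761.40

$1761.40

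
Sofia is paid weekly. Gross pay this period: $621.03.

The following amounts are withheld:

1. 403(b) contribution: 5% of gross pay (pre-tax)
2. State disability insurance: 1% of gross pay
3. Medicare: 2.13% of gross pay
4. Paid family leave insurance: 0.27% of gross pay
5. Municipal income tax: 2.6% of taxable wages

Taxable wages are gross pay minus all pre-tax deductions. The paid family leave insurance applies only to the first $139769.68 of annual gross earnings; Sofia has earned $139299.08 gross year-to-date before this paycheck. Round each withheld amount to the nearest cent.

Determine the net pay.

$553.93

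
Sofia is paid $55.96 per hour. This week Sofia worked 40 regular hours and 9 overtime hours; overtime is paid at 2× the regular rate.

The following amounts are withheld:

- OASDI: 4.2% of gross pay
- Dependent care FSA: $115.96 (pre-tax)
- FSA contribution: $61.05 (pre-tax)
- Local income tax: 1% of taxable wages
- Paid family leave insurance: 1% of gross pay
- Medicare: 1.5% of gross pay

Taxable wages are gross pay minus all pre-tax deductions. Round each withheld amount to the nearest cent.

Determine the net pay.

Regular pay: 40 × $55.96 = $2,238.40
Overtime pay: 9 × $55.96 × 2 = $1,007.28
Gross pay = $2,238.40 + $1,007.28 = $3,245.68
Dependent care FSA: $115.96
FSA contribution: $61.05
Pre-tax total = $115.96 + $61.05 = $177.01
Taxable wages = $3,245.68 − $177.01 = $3,068.67
Local income tax: $3,068.67 × 0.01 = $30.69
OASDI: $3,245.68 × 0.042 = $136.32
Medicare: $3,245.68 × 0.015 = $48.69
Paid family leave insurance: $3,245.68 × 0.01 = $32.46
Total deductions = $115.96 + $61.05 + $30.69 + $136.32 + $48.69 + $32.46 = $425.17
Net pay = $3,245.68 − $425.17 = $2,820.51

$2,820.51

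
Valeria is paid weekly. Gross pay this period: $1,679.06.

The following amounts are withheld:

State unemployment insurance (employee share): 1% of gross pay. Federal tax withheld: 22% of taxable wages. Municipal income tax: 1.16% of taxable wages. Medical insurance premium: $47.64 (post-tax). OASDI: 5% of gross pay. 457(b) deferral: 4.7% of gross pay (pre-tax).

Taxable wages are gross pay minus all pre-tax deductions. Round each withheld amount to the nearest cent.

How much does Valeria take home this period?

$1,081.17

457(b) deferral: $1,679.06 × 0.047 = $78.92
Taxable wages = $1,679.06 − $78.92 = $1,600.14
Federal tax withheld: $1,600.14 × 0.22 = $352.03
Municipal income tax: $1,600.14 × 0.0116 = $18.56
OASDI: $1,679.06 × 0.05 = $83.95
State unemployment insurance (employee share): $1,679.06 × 0.01 = $16.79
Medical insurance premium: $47.64
Total deductions = $78.92 + $352.03 + $18.56 + $83.95 + $16.79 + $47.64 = $597.89
Net pay = $1,679.06 − $597.89 = $1,081.17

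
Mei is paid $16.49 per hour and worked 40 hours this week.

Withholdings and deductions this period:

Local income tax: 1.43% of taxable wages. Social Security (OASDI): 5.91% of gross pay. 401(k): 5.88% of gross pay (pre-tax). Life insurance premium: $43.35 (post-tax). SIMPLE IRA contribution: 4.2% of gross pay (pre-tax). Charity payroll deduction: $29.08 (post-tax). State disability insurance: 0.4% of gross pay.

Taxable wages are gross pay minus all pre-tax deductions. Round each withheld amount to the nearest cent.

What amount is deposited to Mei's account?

Gross pay: 40 × $16.49 = $659.60
401(k): $659.60 × 0.0588 = $38.78
SIMPLE IRA contribution: $659.60 × 0.042 = $27.70
Pre-tax total = $38.78 + $27.70 = $66.48
Taxable wages = $659.60 − $66.48 = $593.12
Local income tax: $593.12 × 0.0143 = $8.48
Social Security (OASDI): $659.60 × 0.0591 = $38.98
State disability insurance: $659.60 × 0.004 = $2.64
Charity payroll deduction: $29.08
Life insurance premium: $43.35
Total deductions = $38.78 + $27.70 + $8.48 + $38.98 + $2.64 + $29.08 + $43.35 = $189.01
Net pay = $659.60 − $189.01 = $470.59

$470.59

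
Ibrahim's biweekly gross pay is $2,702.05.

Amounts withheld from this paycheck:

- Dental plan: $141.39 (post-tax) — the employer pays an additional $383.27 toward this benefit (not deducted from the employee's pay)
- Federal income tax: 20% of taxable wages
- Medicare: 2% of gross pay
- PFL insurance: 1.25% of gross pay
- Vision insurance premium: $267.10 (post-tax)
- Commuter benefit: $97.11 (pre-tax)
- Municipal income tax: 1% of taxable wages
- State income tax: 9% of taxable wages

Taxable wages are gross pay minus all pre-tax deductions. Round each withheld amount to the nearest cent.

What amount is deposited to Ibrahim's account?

Commuter benefit: $97.11
Taxable wages = $2,702.05 − $97.11 = $2,604.94
Federal income tax: $2,604.94 × 0.2 = $520.99
Municipal income tax: $2,604.94 × 0.01 = $26.05
State income tax: $2,604.94 × 0.09 = $234.44
PFL insurance: $2,702.05 × 0.0125 = $33.78
Medicare: $2,702.05 × 0.02 = $54.04
Dental plan: $141.39
Vision insurance premium: $267.10
(Employer's $383.27 toward dental plan is not withheld from the employee.)
Total deductions = $97.11 + $520.99 + $26.05 + $234.44 + $33.78 + $54.04 + $141.39 + $267.10 = $1,374.90
Net pay = $2,702.05 − $1,374.90 = $1,327.15

$1,327.15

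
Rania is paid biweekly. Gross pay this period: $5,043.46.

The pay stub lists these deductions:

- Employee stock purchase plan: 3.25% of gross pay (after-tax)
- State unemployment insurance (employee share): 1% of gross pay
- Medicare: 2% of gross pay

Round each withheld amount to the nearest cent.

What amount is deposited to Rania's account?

State unemployment insurance (employee share): $5,043.46 × 0.01 = $50.43
Medicare: $5,043.46 × 0.02 = $100.87
Employee stock purchase plan: $5,043.46 × 0.0325 = $163.91
Total deductions = $50.43 + $100.87 + $163.91 = $315.21
Net pay = $5,043.46 − $315.21 = $4,728.25

$4,728.25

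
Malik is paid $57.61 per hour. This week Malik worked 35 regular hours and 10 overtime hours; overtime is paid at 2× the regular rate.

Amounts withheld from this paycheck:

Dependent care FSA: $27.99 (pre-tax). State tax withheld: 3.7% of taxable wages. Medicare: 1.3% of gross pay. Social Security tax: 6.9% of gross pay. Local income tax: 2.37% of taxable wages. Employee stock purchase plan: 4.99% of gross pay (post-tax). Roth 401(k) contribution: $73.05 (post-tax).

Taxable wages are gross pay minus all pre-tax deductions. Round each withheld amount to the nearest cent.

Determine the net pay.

Regular pay: 35 × $57.61 = $2,016.35
Overtime pay: 10 × $57.61 × 2 = $1,152.20
Gross pay = $2,016.35 + $1,152.20 = $3,168.55
Dependent care FSA: $27.99
Taxable wages = $3,168.55 − $27.99 = $3,140.56
State tax withheld: $3,140.56 × 0.037 = $116.20
Local income tax: $3,140.56 × 0.0237 = $74.43
Social Security tax: $3,168.55 × 0.069 = $218.63
Medicare: $3,168.55 × 0.013 = $41.19
Employee stock purchase plan: $3,168.55 × 0.0499 = $158.11
Roth 401(k) contribution: $73.05
Total deductions = $27.99 + $116.20 + $74.43 + $218.63 + $41.19 + $158.11 + $73.05 = $709.60
Net pay = $3,168.55 − $709.60 = $2,458.95

$2,458.95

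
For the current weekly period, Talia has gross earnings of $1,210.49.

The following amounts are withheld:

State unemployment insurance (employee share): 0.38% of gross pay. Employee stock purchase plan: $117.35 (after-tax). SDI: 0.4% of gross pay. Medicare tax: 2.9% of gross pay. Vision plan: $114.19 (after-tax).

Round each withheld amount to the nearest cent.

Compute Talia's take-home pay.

$934.41

State unemployment insurance (employee share): $1,210.49 × 0.0038 = $4.60
SDI: $1,210.49 × 0.004 = $4.84
Medicare tax: $1,210.49 × 0.029 = $35.10
Vision plan: $114.19
Employee stock purchase plan: $117.35
Total deductions = $4.60 + $4.84 + $35.10 + $114.19 + $117.35 = $276.08
Net pay = $1,210.49 − $276.08 = $934.41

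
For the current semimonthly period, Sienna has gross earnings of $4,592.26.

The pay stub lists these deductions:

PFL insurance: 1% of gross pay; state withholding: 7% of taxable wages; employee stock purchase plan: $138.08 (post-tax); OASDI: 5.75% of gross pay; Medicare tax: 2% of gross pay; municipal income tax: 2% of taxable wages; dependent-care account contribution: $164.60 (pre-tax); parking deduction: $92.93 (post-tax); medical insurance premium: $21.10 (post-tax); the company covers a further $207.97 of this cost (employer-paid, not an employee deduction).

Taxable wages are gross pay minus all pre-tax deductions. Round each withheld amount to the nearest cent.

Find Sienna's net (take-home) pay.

Dependent-care account contribution: $164.60
Taxable wages = $4,592.26 − $164.60 = $4,427.66
State withholding: $4,427.66 × 0.07 = $309.94
Municipal income tax: $4,427.66 × 0.02 = $88.55
OASDI: $4,592.26 × 0.0575 = $264.05
Medicare tax: $4,592.26 × 0.02 = $91.85
PFL insurance: $4,592.26 × 0.01 = $45.92
Parking deduction: $92.93
Medical insurance premium: $21.10
Employee stock purchase plan: $138.08
(Employer's $207.97 toward medical insurance premium is not withheld from the employee.)
Total deductions = $164.60 + $309.94 + $88.55 + $264.05 + $91.85 + $45.92 + $92.93 + $21.10 + $138.08 = $1,217.02
Net pay = $4,592.26 − $1,217.02 = $3,375.24

$3,375.24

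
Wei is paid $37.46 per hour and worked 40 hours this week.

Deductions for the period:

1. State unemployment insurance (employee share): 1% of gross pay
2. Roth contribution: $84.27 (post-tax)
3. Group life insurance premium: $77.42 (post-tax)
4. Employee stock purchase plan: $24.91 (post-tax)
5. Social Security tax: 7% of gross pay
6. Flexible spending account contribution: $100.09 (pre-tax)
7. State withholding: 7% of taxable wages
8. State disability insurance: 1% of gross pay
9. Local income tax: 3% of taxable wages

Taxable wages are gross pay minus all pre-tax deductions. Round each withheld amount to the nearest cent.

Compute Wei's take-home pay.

$937.03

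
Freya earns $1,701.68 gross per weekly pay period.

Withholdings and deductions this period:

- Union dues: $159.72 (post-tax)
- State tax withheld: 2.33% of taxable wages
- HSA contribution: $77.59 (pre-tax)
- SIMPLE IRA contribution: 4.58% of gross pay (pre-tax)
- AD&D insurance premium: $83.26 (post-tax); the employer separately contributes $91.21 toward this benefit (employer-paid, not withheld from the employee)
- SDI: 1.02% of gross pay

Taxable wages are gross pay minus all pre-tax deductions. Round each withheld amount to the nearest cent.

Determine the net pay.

HSA contribution: $77.59
SIMPLE IRA contribution: $1,701.68 × 0.0458 = $77.94
Pre-tax total = $77.59 + $77.94 = $155.53
Taxable wages = $1,701.68 − $155.53 = $1,546.15
State tax withheld: $1,546.15 × 0.0233 = $36.03
SDI: $1,701.68 × 0.0102 = $17.36
AD&D insurance premium: $83.26
Union dues: $159.72
(Employer's $91.21 toward AD&D insurance premium is not withheld from the employee.)
Total deductions = $77.59 + $77.94 + $36.03 + $17.36 + $83.26 + $159.72 = $451.90
Net pay = $1,701.68 − $451.90 = $1,249.78

$1,249.78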